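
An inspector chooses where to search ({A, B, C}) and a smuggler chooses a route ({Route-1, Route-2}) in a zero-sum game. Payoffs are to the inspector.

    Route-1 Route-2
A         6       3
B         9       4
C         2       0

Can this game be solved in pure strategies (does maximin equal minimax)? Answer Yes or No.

Yes

Row minima: A → 3, B → 4, C → 0; maximin = 4.
Column maxima: Route-1 → 9, Route-2 → 4; minimax = 4.
maximin = minimax = 4, so a saddle point exists.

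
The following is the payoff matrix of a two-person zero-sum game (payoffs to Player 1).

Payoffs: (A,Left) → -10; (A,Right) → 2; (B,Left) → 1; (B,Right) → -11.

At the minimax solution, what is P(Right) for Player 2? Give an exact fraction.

Row minima: A → -10, B → -11; maximin = -10.
Column maxima: Left → 1, Right → 2; minimax = 1.
-10 ≠ 1, so there is no saddle point; optimal play is mixed.
Let Player 1 play A with probability p. Expected payoff against Left: (-10)p + 1(1−p) = −11p + 1; against Right: 2p + (-11)(1−p) = 13p − 11.
Setting these equal: −11p + 1 = 13p − 11 ⇒ −24p = -12 ⇒ p = 1/2, and the value is (-11)·(1/2) + 1 = -9/2.
For Player 2: with q = P(Left), equating A's and B's payoffs gives −12q + 2 = 12q − 11 ⇒ q = 13/24.

11/24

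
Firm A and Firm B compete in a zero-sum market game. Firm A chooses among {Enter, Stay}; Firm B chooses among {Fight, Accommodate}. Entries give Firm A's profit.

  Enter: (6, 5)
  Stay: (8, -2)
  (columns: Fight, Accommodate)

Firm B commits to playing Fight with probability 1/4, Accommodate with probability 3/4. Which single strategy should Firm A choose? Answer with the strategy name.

Enter

Expected payoff of Enter: (1/4)·6 + (3/4)·5 = 21/4.
Expected payoff of Stay: (1/4)·8 + (3/4)·(-2) = 1/2.
The largest is 21/4, so Firm A's best response is Enter.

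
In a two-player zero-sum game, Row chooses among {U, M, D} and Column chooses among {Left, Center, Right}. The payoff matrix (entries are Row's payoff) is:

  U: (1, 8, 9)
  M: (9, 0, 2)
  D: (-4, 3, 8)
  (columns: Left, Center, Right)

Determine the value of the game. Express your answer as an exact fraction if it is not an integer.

Row minima: U → 1, M → 0, D → -4; maximin = 1.
Column maxima: Left → 9, Center → 8, Right → 9; minimax = 8.
1 ≠ 8, so there is no saddle point; optimal play is mixed.
D is strictly dominated by U, so Row never plays it.
Right is strictly dominated by Center (it gives Row strictly more in every row), so Column never plays it.
On the remaining 2×2 (U, M vs Left, Center):
Let Row play U with probability p. Expected payoff against Left: 1p + 9(1−p) = −8p + 9; against Center: 8p + 0(1−p) = 8p.
Setting these equal: −8p + 9 = 8p ⇒ −16p = -9 ⇒ p = 9/16, and the value is (-8)·(9/16) + 9 = 9/2.
For Column: with q = P(Left), equating U's and M's payoffs gives −7q + 8 = 9q ⇒ q = 1/2.

9/2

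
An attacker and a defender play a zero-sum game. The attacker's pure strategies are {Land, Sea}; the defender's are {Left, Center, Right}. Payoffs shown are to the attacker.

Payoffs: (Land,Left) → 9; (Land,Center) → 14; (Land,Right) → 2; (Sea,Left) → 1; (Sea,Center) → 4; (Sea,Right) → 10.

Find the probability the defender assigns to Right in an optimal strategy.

Row minima: Land → 2, Sea → 1; maximin = 2.
Column maxima: Left → 9, Center → 14, Right → 10; minimax = 9.
2 ≠ 9, so there is no saddle point; optimal play is mixed.
Center is strictly dominated by Left (it gives the attacker strictly more in every row), so the defender never plays it.
On the remaining 2×2 (Land, Sea vs Left, Right):
Let the attacker play Land with probability p. Expected payoff against Left: 9p + 1(1−p) = 8p + 1; against Right: 2p + 10(1−p) = −8p + 10.
Setting these equal: 8p + 1 = −8p + 10 ⇒ 16p = 9 ⇒ p = 9/16, and the value is (8)·(9/16) + 1 = 11/2.
For the defender: with q = P(Left), equating Land's and Sea's payoffs gives 7q + 2 = −9q + 10 ⇒ q = 1/2.

1/2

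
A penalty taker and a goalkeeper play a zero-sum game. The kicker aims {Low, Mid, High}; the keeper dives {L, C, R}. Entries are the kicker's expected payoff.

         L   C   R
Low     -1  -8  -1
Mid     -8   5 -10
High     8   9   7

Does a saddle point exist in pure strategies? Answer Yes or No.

Row minima: Low → -8, Mid → -10, High → 7; maximin = 7.
Column maxima: L → 8, C → 9, R → 7; minimax = 7.
maximin = minimax = 7, so a saddle point exists.

Yes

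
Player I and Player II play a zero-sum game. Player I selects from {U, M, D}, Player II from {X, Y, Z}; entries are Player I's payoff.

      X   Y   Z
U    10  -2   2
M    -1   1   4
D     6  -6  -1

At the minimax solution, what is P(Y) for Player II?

Row minima: U → -2, M → -1, D → -6; maximin = -1.
Column maxima: X → 10, Y → 1, Z → 4; minimax = 1.
-1 ≠ 1, so there is no saddle point; optimal play is mixed.
D is strictly dominated by U, so Player I never plays it.
Z is strictly dominated by Y (it gives Player I strictly more in every row), so Player II never plays it.
On the remaining 2×2 (U, M vs X, Y):
Let Player I play U with probability p. Expected payoff against X: 10p + (-1)(1−p) = 11p − 1; against Y: (-2)p + 1(1−p) = −3p + 1.
Setting these equal: 11p − 1 = −3p + 1 ⇒ 14p = 2 ⇒ p = 1/7, and the value is (11)·(1/7) − 1 = 4/7.
For Player II: with q = P(X), equating U's and M's payoffs gives 12q − 2 = −2q + 1 ⇒ q = 3/14.

11/14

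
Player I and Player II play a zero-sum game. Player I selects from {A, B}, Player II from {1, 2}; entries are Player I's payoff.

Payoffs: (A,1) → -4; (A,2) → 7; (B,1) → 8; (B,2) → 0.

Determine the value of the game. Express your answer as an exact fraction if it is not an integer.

Row minima: A → -4, B → 0; maximin = 0.
Column maxima: 1 → 8, 2 → 7; minimax = 7.
0 ≠ 7, so there is no saddle point; optimal play is mixed.
Let Player I play A with probability p. Expected payoff against 1: (-4)p + 8(1−p) = −12p + 8; against 2: 7p + 0(1−p) = 7p.
Setting these equal: −12p + 8 = 7p ⇒ −19p = -8 ⇒ p = 8/19, and the value is (-12)·(8/19) + 8 = 56/19.
For Player II: with q = P(1), equating A's and B's payoffs gives −11q + 7 = 8q ⇒ q = 7/19.

56/19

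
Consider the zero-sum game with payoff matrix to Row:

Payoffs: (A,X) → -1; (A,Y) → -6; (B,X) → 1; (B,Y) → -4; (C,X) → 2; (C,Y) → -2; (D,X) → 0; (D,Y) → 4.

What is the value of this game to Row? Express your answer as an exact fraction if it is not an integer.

Row minima: A → -6, B → -4, C → -2, D → 0; maximin = 0.
Column maxima: X → 2, Y → 4; minimax = 2.
0 ≠ 2, so there is no saddle point; optimal play is mixed.
A is strictly dominated by B, so Row never plays it.
B is strictly dominated by C, so Row never plays it.
On the remaining 2×2 (C, D vs X, Y):
Let Row play C with probability p. Expected payoff against X: 2p + 0(1−p) = 2p; against Y: (-2)p + 4(1−p) = −6p + 4.
Setting these equal: 2p = −6p + 4 ⇒ 8p = 4 ⇒ p = 1/2, and the value is (2)·(1/2) = 1.
For Column: with q = P(X), equating C's and D's payoffs gives 4q − 2 = −4q + 4 ⇒ q = 3/4.

1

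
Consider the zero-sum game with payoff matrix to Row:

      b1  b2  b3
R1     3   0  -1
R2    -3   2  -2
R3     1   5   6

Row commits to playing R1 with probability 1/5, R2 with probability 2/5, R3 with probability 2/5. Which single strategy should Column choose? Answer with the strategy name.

If Column plays b1, Row's expected payoff is (1/5)·3 + (2/5)·(-3) + (2/5)·1 = -1/5.
If Column plays b2, Row's expected payoff is (1/5)·0 + (2/5)·2 + (2/5)·5 = 14/5.
If Column plays b3, Row's expected payoff is (1/5)·(-1) + (2/5)·(-2) + (2/5)·6 = 7/5.
Column minimizes Row's payoff; the smallest is -1/5, so the best response is b1.

b1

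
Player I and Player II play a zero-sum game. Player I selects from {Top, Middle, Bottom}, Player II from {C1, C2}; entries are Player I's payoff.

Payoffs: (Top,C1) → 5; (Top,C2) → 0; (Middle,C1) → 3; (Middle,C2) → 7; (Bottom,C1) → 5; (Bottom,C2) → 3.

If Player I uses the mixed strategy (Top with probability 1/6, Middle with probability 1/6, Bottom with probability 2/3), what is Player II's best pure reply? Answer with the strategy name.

C2

If Player II plays C1, Player I's expected payoff is (1/6)·5 + (1/6)·3 + (2/3)·5 = 14/3.
If Player II plays C2, Player I's expected payoff is (1/6)·0 + (1/6)·7 + (2/3)·3 = 19/6.
Player II minimizes Player I's payoff; the smallest is 19/6, so the best response is C2.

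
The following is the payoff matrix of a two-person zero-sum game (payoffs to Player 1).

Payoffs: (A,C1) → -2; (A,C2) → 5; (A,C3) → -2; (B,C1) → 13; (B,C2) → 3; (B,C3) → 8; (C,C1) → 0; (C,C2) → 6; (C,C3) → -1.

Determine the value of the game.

Row minima: A → -2, B → 3, C → -1; maximin = 3.
Column maxima: C1 → 13, C2 → 6, C3 → 8; minimax = 6.
3 ≠ 6, so there is no saddle point; optimal play is mixed.
A is strictly dominated by C, so Player 1 never plays it.
With A eliminated, C1 is strictly dominated by C3 (it gives Player 1 strictly more in every remaining row), so Player 2 never plays it.
On the remaining 2×2 (B, C vs C2, C3):
Let Player 1 play B with probability p. Expected payoff against C2: 3p + 6(1−p) = −3p + 6; against C3: 8p + (-1)(1−p) = 9p − 1.
Setting these equal: −3p + 6 = 9p − 1 ⇒ −12p = -7 ⇒ p = 7/12, and the value is (-3)·(7/12) + 6 = 17/4.
For Player 2: with q = P(C2), equating B's and C's payoffs gives −5q + 8 = 7q − 1 ⇒ q = 3/4.

17/4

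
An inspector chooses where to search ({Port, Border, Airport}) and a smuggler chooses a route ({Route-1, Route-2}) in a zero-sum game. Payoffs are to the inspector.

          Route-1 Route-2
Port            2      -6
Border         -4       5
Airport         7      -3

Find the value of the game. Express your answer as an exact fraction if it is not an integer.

23/19

Row minima: Port → -6, Border → -4, Airport → -3; maximin = -3.
Column maxima: Route-1 → 7, Route-2 → 5; minimax = 5.
-3 ≠ 5, so there is no saddle point; optimal play is mixed.
Port is strictly dominated by Airport, so the inspector never plays it.
On the remaining 2×2 (Border, Airport vs Route-1, Route-2):
Let the inspector play Border with probability p. Expected payoff against Route-1: (-4)p + 7(1−p) = −11p + 7; against Route-2: 5p + (-3)(1−p) = 8p − 3.
Setting these equal: −11p + 7 = 8p − 3 ⇒ −19p = -10 ⇒ p = 10/19, and the value is (-11)·(10/19) + 7 = 23/19.
For the smuggler: with q = P(Route-1), equating Border's and Airport's payoffs gives −9q + 5 = 10q − 3 ⇒ q = 8/19.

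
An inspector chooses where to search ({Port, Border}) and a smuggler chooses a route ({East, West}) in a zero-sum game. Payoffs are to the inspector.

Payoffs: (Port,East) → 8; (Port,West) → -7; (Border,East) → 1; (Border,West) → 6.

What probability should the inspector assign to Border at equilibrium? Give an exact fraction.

Row minima: Port → -7, Border → 1; maximin = 1.
Column maxima: East → 8, West → 6; minimax = 6.
1 ≠ 6, so there is no saddle point; optimal play is mixed.
Let the inspector play Port with probability p. Expected payoff against East: 8p + 1(1−p) = 7p + 1; against West: (-7)p + 6(1−p) = −13p + 6.
Setting these equal: 7p + 1 = −13p + 6 ⇒ 20p = 5 ⇒ p = 1/4, and the value is (7)·(1/4) + 1 = 11/4.
For the smuggler: with q = P(East), equating Port's and Border's payoffs gives 15q − 7 = −5q + 6 ⇒ q = 13/20.

3/4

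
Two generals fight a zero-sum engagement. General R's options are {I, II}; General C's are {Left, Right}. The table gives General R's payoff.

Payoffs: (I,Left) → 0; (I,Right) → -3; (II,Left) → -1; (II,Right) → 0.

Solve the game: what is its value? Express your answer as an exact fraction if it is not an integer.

-3/4

Row minima: I → -3, II → -1; maximin = -1.
Column maxima: Left → 0, Right → 0; minimax = 0.
-1 ≠ 0, so there is no saddle point; optimal play is mixed.
Let General R play I with probability p. Expected payoff against Left: 0p + (-1)(1−p) = p − 1; against Right: (-3)p + 0(1−p) = −3p.
Setting these equal: p − 1 = −3p ⇒ 4p = 1 ⇒ p = 1/4, and the value is (1)·(1/4) − 1 = -3/4.
For General C: with q = P(Left), equating I's and II's payoffs gives 3q − 3 = −q ⇒ q = 3/4.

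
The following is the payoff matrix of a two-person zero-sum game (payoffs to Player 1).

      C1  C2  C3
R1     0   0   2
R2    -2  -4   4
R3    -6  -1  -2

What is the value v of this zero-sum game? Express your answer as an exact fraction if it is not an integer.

0

Row minima: R1 → 0, R2 → -4, R3 → -6; maximin = 0.
Column maxima: C1 → 0, C2 → 0, C3 → 4; minimax = 0.
Since maximin = minimax = 0, there is a saddle point and the value is 0.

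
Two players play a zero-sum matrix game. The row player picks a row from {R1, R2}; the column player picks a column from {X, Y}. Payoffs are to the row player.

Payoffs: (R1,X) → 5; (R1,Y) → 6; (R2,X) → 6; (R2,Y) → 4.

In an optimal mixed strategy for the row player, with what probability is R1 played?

Row minima: R1 → 5, R2 → 4; maximin = 5.
Column maxima: X → 6, Y → 6; minimax = 6.
5 ≠ 6, so there is no saddle point; optimal play is mixed.
Let the row player play R1 with probability p. Expected payoff against X: 5p + 6(1−p) = −p + 6; against Y: 6p + 4(1−p) = 2p + 4.
Setting these equal: −p + 6 = 2p + 4 ⇒ −3p = -2 ⇒ p = 2/3, and the value is (-1)·(2/3) + 6 = 16/3.
For the column player: with q = P(X), equating R1's and R2's payoffs gives −q + 6 = 2q + 4 ⇒ q = 2/3.

2/3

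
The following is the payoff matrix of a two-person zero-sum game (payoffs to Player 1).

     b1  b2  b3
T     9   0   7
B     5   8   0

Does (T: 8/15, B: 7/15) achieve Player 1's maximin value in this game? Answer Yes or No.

Yes

Against b1 this mix gives (8/15)·9 + (7/15)·5 = 107/15.
Against b2 this mix gives (8/15)·0 + (7/15)·8 = 56/15.
Against b3 this mix gives (8/15)·7 + (7/15)·0 = 56/15.
All of Player 2's active replies (b2, b3) yield 56/15, and no column does worse for Player 1. The mix makes Player 2 indifferent and guarantees 56/15, so it is optimal.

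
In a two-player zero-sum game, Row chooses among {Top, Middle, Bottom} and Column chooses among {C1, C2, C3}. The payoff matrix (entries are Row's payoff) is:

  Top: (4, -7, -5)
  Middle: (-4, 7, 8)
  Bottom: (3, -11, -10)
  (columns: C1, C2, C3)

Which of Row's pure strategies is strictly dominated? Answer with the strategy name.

Bottom

Top gives a strictly higher payoff than Bottom against every column: 4 > 3, -7 > -11, -5 > -10.
So Bottom is strictly dominated and Row never plays it.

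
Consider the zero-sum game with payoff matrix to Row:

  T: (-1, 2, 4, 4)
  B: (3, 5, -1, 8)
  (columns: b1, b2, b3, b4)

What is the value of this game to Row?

11/9

Row minima: T → -1, B → -1; maximin = -1.
Column maxima: b1 → 3, b2 → 5, b3 → 4, b4 → 8; minimax = 3.
-1 ≠ 3, so there is no saddle point; optimal play is mixed.
b2 is strictly dominated by b1 (it gives Row strictly more in every row), so Column never plays it.
b4 is strictly dominated by b1 (it gives Row strictly more in every row), so Column never plays it.
On the remaining 2×2 (T, B vs b1, b3):
Let Row play T with probability p. Expected payoff against b1: (-1)p + 3(1−p) = −4p + 3; against b3: 4p + (-1)(1−p) = 5p − 1.
Setting these equal: −4p + 3 = 5p − 1 ⇒ −9p = -4 ⇒ p = 4/9, and the value is (-4)·(4/9) + 3 = 11/9.
For Column: with q = P(b1), equating T's and B's payoffs gives −5q + 4 = 4q − 1 ⇒ q = 5/9.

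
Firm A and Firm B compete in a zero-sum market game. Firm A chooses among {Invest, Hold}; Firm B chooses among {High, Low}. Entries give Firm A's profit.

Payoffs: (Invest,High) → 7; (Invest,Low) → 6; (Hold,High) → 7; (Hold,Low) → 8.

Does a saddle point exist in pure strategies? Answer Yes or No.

Row minima: Invest → 6, Hold → 7; maximin = 7.
Column maxima: High → 7, Low → 8; minimax = 7.
maximin = minimax = 7, so a saddle point exists.

Yes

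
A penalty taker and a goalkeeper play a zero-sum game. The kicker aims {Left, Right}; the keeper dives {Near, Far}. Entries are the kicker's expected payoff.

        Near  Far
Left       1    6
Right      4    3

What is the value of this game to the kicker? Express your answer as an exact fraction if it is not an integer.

Row minima: Left → 1, Right → 3; maximin = 3.
Column maxima: Near → 4, Far → 6; minimax = 4.
3 ≠ 4, so there is no saddle point; optimal play is mixed.
Let the kicker play Left with probability p. Expected payoff against Near: 1p + 4(1−p) = −3p + 4; against Far: 6p + 3(1−p) = 3p + 3.
Setting these equal: −3p + 4 = 3p + 3 ⇒ −6p = -1 ⇒ p = 1/6, and the value is (-3)·(1/6) + 4 = 7/2.
For the keeper: with q = P(Near), equating Left's and Right's payoffs gives −5q + 6 = q + 3 ⇒ q = 1/2.

7/2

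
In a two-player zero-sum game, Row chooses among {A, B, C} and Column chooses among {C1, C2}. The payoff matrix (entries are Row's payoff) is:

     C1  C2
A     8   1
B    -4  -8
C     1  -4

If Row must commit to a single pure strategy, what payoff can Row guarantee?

Row minima: A → 1, B → -8, C → -4.
The best of these is 1.

1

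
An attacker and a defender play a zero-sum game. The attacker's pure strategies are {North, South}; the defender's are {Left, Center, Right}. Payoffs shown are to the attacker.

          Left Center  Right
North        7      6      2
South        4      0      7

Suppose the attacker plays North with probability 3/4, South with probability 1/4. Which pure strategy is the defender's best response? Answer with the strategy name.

If the defender plays Left, the attacker's expected payoff is (3/4)·7 + (1/4)·4 = 25/4.
If the defender plays Center, the attacker's expected payoff is (3/4)·6 + (1/4)·0 = 9/2.
If the defender plays Right, the attacker's expected payoff is (3/4)·2 + (1/4)·7 = 13/4.
The defender minimizes the attacker's payoff; the smallest is 13/4, so the best response is Right.

Right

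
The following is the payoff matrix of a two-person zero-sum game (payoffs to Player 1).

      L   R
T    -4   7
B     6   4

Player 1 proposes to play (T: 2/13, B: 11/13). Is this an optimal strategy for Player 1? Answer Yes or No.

Against L this mix gives (2/13)·(-4) + (11/13)·6 = 58/13.
Against R this mix gives (2/13)·7 + (11/13)·4 = 58/13.
All of Player 2's active replies (L, R) yield 58/13, and no column does worse for Player 1. The mix makes Player 2 indifferent and guarantees 58/13, so it is optimal.

Yes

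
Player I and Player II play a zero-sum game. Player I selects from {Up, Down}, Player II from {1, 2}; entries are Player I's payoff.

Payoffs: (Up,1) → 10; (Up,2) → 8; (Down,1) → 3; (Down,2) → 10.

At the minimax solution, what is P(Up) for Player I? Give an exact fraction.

7/9

Row minima: Up → 8, Down → 3; maximin = 8.
Column maxima: 1 → 10, 2 → 10; minimax = 10.
8 ≠ 10, so there is no saddle point; optimal play is mixed.
Let Player I play Up with probability p. Expected payoff against 1: 10p + 3(1−p) = 7p + 3; against 2: 8p + 10(1−p) = −2p + 10.
Setting these equal: 7p + 3 = −2p + 10 ⇒ 9p = 7 ⇒ p = 7/9, and the value is (7)·(7/9) + 3 = 76/9.
For Player II: with q = P(1), equating Up's and Down's payoffs gives 2q + 8 = −7q + 10 ⇒ q = 2/9.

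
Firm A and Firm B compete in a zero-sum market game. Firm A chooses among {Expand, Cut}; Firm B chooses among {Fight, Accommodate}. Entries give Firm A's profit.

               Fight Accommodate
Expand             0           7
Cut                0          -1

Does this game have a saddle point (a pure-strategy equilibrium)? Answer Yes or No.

Yes

Row minima: Expand → 0, Cut → -1; maximin = 0.
Column maxima: Fight → 0, Accommodate → 7; minimax = 0.
maximin = minimax = 0, so a saddle point exists.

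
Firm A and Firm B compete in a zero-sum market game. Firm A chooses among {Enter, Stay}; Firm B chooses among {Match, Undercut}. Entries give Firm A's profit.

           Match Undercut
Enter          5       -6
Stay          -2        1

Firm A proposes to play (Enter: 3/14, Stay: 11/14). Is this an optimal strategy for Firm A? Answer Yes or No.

Against Match this mix gives (3/14)·5 + (11/14)·(-2) = -1/2.
Against Undercut this mix gives (3/14)·(-6) + (11/14)·1 = -1/2.
All of Firm B's active replies (Match, Undercut) yield -1/2, and no column does worse for Firm A. The mix makes Firm B indifferent and guarantees -1/2, so it is optimal.

Yes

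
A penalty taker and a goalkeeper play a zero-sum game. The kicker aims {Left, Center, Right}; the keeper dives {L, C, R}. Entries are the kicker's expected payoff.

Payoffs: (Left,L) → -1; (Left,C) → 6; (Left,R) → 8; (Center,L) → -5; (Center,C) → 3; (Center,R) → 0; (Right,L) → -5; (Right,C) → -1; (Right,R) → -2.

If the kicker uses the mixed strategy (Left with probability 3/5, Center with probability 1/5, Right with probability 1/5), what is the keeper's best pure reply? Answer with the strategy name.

L

If the keeper plays L, the kicker's expected payoff is (3/5)·(-1) + (1/5)·(-5) + (1/5)·(-5) = -13/5.
If the keeper plays C, the kicker's expected payoff is (3/5)·6 + (1/5)·3 + (1/5)·(-1) = 4.
If the keeper plays R, the kicker's expected payoff is (3/5)·8 + (1/5)·0 + (1/5)·(-2) = 22/5.
The keeper minimizes the kicker's payoff; the smallest is -13/5, so the best response is L.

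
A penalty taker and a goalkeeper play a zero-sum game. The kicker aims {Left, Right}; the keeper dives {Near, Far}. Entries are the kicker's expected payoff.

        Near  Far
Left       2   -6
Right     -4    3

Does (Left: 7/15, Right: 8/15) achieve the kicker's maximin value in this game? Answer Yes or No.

Yes

Against Near this mix gives (7/15)·2 + (8/15)·(-4) = -6/5.
Against Far this mix gives (7/15)·(-6) + (8/15)·3 = -6/5.
All of the keeper's active replies (Near, Far) yield -6/5, and no column does worse for the kicker. The mix makes the keeper indifferent and guarantees -6/5, so it is optimal.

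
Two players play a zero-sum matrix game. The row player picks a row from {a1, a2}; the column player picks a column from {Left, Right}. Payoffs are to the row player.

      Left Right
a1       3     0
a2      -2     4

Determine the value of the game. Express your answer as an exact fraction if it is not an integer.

4/3

Row minima: a1 → 0, a2 → -2; maximin = 0.
Column maxima: Left → 3, Right → 4; minimax = 3.
0 ≠ 3, so there is no saddle point; optimal play is mixed.
Let the row player play a1 with probability p. Expected payoff against Left: 3p + (-2)(1−p) = 5p − 2; against Right: 0p + 4(1−p) = −4p + 4.
Setting these equal: 5p − 2 = −4p + 4 ⇒ 9p = 6 ⇒ p = 2/3, and the value is (5)·(2/3) − 2 = 4/3.
For the column player: with q = P(Left), equating a1's and a2's payoffs gives 3q = −6q + 4 ⇒ q = 4/9.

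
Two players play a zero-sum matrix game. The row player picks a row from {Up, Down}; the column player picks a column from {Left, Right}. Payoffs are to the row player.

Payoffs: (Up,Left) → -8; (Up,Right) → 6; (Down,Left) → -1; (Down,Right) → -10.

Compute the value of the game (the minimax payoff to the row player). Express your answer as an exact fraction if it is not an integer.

-86/23

Row minima: Up → -8, Down → -10; maximin = -8.
Column maxima: Left → -1, Right → 6; minimax = -1.
-8 ≠ -1, so there is no saddle point; optimal play is mixed.
Let the row player play Up with probability p. Expected payoff against Left: (-8)p + (-1)(1−p) = −7p − 1; against Right: 6p + (-10)(1−p) = 16p − 10.
Setting these equal: −7p − 1 = 16p − 10 ⇒ −23p = -9 ⇒ p = 9/23, and the value is (-7)·(9/23) − 1 = -86/23.
For the column player: with q = P(Left), equating Up's and Down's payoffs gives −14q + 6 = 9q − 10 ⇒ q = 16/23.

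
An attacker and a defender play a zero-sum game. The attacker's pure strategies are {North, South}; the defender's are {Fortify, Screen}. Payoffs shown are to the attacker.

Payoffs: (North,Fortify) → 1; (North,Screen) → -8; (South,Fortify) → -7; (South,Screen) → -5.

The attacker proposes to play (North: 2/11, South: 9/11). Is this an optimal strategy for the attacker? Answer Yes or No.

Against Fortify this mix gives (2/11)·1 + (9/11)·(-7) = -61/11.
Against Screen this mix gives (2/11)·(-8) + (9/11)·(-5) = -61/11.
All of the defender's active replies (Fortify, Screen) yield -61/11, and no column does worse for the attacker. The mix makes the defender indifferent and guarantees -61/11, so it is optimal.

Yes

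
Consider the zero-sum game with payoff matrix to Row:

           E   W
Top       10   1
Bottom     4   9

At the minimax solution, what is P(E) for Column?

4/7

Row minima: Top → 1, Bottom → 4; maximin = 4.
Column maxima: E → 10, W → 9; minimax = 9.
4 ≠ 9, so there is no saddle point; optimal play is mixed.
Let Row play Top with probability p. Expected payoff against E: 10p + 4(1−p) = 6p + 4; against W: 1p + 9(1−p) = −8p + 9.
Setting these equal: 6p + 4 = −8p + 9 ⇒ 14p = 5 ⇒ p = 5/14, and the value is (6)·(5/14) + 4 = 43/7.
For Column: with q = P(E), equating Top's and Bottom's payoffs gives 9q + 1 = −5q + 9 ⇒ q = 4/7.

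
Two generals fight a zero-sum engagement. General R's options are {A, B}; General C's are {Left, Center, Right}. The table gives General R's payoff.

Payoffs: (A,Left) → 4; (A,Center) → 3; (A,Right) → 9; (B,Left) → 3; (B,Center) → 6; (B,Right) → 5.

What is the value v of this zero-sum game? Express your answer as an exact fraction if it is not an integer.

15/4

Row minima: A → 3, B → 3; maximin = 3.
Column maxima: Left → 4, Center → 6, Right → 9; minimax = 4.
3 ≠ 4, so there is no saddle point; optimal play is mixed.
Right is strictly dominated by Left (it gives General R strictly more in every row), so General C never plays it.
On the remaining 2×2 (A, B vs Left, Center):
Let General R play A with probability p. Expected payoff against Left: 4p + 3(1−p) = p + 3; against Center: 3p + 6(1−p) = −3p + 6.
Setting these equal: p + 3 = −3p + 6 ⇒ 4p = 3 ⇒ p = 3/4, and the value is (1)·(3/4) + 3 = 15/4.
For General C: with q = P(Left), equating A's and B's payoffs gives q + 3 = −3q + 6 ⇒ q = 3/4.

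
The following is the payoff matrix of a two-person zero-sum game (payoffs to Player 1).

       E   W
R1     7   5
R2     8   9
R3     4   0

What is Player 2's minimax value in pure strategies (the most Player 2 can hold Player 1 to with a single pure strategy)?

Column maxima: E → 8, W → 9.
The smallest of these is 8.

8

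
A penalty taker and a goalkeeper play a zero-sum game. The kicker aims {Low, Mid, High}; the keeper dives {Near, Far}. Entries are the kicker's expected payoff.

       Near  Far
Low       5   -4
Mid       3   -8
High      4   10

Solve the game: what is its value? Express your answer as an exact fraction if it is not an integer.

Row minima: Low → -4, Mid → -8, High → 4; maximin = 4.
Column maxima: Near → 5, Far → 10; minimax = 5.
4 ≠ 5, so there is no saddle point; optimal play is mixed.
Mid is strictly dominated by Low, so the kicker never plays it.
On the remaining 2×2 (Low, High vs Near, Far):
Let the kicker play Low with probability p. Expected payoff against Near: 5p + 4(1−p) = p + 4; against Far: (-4)p + 10(1−p) = −14p + 10.
Setting these equal: p + 4 = −14p + 10 ⇒ 15p = 6 ⇒ p = 2/5, and the value is (1)·(2/5) + 4 = 22/5.
For the keeper: with q = P(Near), equating Low's and High's payoffs gives 9q − 4 = −6q + 10 ⇒ q = 14/15.

22/5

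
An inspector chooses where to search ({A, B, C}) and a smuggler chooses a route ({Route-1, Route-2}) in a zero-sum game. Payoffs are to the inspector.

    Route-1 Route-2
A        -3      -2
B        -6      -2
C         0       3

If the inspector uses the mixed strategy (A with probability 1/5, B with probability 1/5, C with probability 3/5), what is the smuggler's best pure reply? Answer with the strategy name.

Route-1

If the smuggler plays Route-1, the inspector's expected payoff is (1/5)·(-3) + (1/5)·(-6) + (3/5)·0 = -9/5.
If the smuggler plays Route-2, the inspector's expected payoff is (1/5)·(-2) + (1/5)·(-2) + (3/5)·3 = 1.
The smuggler minimizes the inspector's payoff; the smallest is -9/5, so the best response is Route-1.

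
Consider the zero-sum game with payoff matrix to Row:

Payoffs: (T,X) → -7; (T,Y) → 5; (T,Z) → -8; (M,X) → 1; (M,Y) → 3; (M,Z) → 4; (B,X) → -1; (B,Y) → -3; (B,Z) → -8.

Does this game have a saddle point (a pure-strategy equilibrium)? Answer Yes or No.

Row minima: T → -8, M → 1, B → -8; maximin = 1.
Column maxima: X → 1, Y → 5, Z → 4; minimax = 1.
maximin = minimax = 1, so a saddle point exists.

Yes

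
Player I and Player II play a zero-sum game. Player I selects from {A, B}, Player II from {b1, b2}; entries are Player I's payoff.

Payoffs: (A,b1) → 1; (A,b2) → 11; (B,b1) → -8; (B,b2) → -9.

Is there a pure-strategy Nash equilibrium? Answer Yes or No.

Yes

Row minima: A → 1, B → -9; maximin = 1.
Column maxima: b1 → 1, b2 → 11; minimax = 1.
maximin = minimax = 1, so a saddle point exists.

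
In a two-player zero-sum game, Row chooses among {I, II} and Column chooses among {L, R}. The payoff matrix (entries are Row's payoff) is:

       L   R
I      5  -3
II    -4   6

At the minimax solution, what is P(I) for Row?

5/9

Row minima: I → -3, II → -4; maximin = -3.
Column maxima: L → 5, R → 6; minimax = 5.
-3 ≠ 5, so there is no saddle point; optimal play is mixed.
Let Row play I with probability p. Expected payoff against L: 5p + (-4)(1−p) = 9p − 4; against R: (-3)p + 6(1−p) = −9p + 6.
Setting these equal: 9p − 4 = −9p + 6 ⇒ 18p = 10 ⇒ p = 5/9, and the value is (9)·(5/9) − 4 = 1.
For Column: with q = P(L), equating I's and II's payoffs gives 8q − 3 = −10q + 6 ⇒ q = 1/2.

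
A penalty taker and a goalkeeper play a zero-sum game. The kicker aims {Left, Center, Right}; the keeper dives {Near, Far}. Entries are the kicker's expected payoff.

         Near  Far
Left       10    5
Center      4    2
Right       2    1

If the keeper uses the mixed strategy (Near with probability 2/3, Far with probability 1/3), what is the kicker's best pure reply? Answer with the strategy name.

Expected payoff of Left: (2/3)·10 + (1/3)·5 = 25/3.
Expected payoff of Center: (2/3)·4 + (1/3)·2 = 10/3.
Expected payoff of Right: (2/3)·2 + (1/3)·1 = 5/3.
The largest is 25/3, so the kicker's best response is Left.

Left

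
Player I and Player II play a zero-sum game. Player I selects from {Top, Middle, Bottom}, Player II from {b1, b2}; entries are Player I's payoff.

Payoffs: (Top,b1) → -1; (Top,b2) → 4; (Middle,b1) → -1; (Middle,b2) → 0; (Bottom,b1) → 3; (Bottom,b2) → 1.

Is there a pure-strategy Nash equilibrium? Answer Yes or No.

Row minima: Top → -1, Middle → -1, Bottom → 1; maximin = 1.
Column maxima: b1 → 3, b2 → 4; minimax = 3.
1 ≠ 3, so no pure-strategy equilibrium exists.

No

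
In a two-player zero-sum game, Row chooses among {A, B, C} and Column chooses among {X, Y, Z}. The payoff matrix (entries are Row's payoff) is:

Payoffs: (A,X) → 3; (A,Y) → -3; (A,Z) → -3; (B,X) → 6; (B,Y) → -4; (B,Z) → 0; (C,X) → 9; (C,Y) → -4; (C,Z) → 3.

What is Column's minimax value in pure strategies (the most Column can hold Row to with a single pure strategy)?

-3

Column maxima: X → 9, Y → -3, Z → 3.
The smallest of these is -3.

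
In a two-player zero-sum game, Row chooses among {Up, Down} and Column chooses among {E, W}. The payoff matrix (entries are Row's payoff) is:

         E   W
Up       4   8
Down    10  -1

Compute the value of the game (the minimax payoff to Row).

Row minima: Up → 4, Down → -1; maximin = 4.
Column maxima: E → 10, W → 8; minimax = 8.
4 ≠ 8, so there is no saddle point; optimal play is mixed.
Let Row play Up with probability p. Expected payoff against E: 4p + 10(1−p) = −6p + 10; against W: 8p + (-1)(1−p) = 9p − 1.
Setting these equal: −6p + 10 = 9p − 1 ⇒ −15p = -11 ⇒ p = 11/15, and the value is (-6)·(11/15) + 10 = 28/5.
For Column: with q = P(E), equating Up's and Down's payoffs gives −4q + 8 = 11q − 1 ⇒ q = 3/5.

28/5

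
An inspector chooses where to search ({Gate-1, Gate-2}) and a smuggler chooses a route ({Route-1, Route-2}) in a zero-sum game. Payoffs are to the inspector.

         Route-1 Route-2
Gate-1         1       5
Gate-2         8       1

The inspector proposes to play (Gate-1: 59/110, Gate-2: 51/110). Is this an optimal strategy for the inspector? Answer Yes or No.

No

Against Route-1 this mix gives (59/110)·1 + (51/110)·8 = 467/110.
Against Route-2 this mix gives (59/110)·5 + (51/110)·1 = 173/55.
The smuggler will play Route-2, holding the inspector to 173/55. Shifting weight toward the row that does better against Route-2 would raise this floor (the equalizing mix achieves 39/11 against both Route-2 and Route-1), so the proposed strategy is not optimal.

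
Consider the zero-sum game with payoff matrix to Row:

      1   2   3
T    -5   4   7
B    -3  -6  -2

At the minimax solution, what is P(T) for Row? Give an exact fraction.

1/4

Row minima: T → -5, B → -6; maximin = -5.
Column maxima: 1 → -3, 2 → 4, 3 → 7; minimax = -3.
-5 ≠ -3, so there is no saddle point; optimal play is mixed.
3 is strictly dominated by 1 (it gives Row strictly more in every row), so Column never plays it.
On the remaining 2×2 (T, B vs 1, 2):
Let Row play T with probability p. Expected payoff against 1: (-5)p + (-3)(1−p) = −2p − 3; against 2: 4p + (-6)(1−p) = 10p − 6.
Setting these equal: −2p − 3 = 10p − 6 ⇒ −12p = -3 ⇒ p = 1/4, and the value is (-2)·(1/4) − 3 = -7/2.
For Column: with q = P(1), equating T's and B's payoffs gives −9q + 4 = 3q − 6 ⇒ q = 5/6.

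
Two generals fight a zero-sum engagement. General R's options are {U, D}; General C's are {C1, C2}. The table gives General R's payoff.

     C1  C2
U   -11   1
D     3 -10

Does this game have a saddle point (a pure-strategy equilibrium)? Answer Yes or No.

Row minima: U → -11, D → -10; maximin = -10.
Column maxima: C1 → 3, C2 → 1; minimax = 1.
-10 ≠ 1, so no pure-strategy equilibrium exists.

No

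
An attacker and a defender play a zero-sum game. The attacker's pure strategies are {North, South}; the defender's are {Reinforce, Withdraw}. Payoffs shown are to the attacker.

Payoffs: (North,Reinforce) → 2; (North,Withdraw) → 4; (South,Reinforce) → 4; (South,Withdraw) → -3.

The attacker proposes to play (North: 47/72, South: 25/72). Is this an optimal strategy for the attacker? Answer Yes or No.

Against Reinforce this mix gives (47/72)·2 + (25/72)·4 = 97/36.
Against Withdraw this mix gives (47/72)·4 + (25/72)·(-3) = 113/72.
The defender will play Withdraw, holding the attacker to 113/72. Shifting weight toward the row that does better against Withdraw would raise this floor (the equalizing mix achieves 22/9 against both Withdraw and Reinforce), so the proposed strategy is not optimal.

No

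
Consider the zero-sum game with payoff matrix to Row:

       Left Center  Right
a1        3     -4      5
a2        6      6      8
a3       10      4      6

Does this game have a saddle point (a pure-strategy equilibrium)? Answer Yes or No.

Row minima: a1 → -4, a2 → 6, a3 → 4; maximin = 6.
Column maxima: Left → 10, Center → 6, Right → 8; minimax = 6.
maximin = minimax = 6, so a saddle point exists.

Yes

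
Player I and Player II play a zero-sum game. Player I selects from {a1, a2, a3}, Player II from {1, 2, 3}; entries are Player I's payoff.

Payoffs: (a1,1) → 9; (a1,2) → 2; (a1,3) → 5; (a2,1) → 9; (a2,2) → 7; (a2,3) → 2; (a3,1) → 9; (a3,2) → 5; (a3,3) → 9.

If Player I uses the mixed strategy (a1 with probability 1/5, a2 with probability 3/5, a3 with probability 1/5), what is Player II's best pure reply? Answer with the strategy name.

If Player II plays 1, Player I's expected payoff is (1/5)·9 + (3/5)·9 + (1/5)·9 = 9.
If Player II plays 2, Player I's expected payoff is (1/5)·2 + (3/5)·7 + (1/5)·5 = 28/5.
If Player II plays 3, Player I's expected payoff is (1/5)·5 + (3/5)·2 + (1/5)·9 = 4.
Player II minimizes Player I's payoff; the smallest is 4, so the best response is 3.

3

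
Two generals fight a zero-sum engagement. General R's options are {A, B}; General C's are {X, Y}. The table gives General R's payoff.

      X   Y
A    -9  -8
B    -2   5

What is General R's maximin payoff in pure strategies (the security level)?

-2

Row minima: A → -9, B → -2.
The best of these is -2.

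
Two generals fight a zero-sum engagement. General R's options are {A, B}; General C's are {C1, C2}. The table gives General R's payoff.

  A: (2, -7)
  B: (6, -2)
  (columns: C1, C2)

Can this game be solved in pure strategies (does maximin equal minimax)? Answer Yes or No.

Yes

Row minima: A → -7, B → -2; maximin = -2.
Column maxima: C1 → 6, C2 → -2; minimax = -2.
maximin = minimax = -2, so a saddle point exists.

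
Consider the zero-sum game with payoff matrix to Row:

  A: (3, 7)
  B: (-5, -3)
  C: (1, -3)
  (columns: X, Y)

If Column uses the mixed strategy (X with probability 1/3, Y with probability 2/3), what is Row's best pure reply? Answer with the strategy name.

Expected payoff of A: (1/3)·3 + (2/3)·7 = 17/3.
Expected payoff of B: (1/3)·(-5) + (2/3)·(-3) = -11/3.
Expected payoff of C: (1/3)·1 + (2/3)·(-3) = -5/3.
The largest is 17/3, so Row's best response is A.

A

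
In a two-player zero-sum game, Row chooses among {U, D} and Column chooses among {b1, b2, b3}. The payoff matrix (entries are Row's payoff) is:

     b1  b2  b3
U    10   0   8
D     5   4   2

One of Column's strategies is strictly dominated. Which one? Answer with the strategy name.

b2 holds Row's payoff strictly below b1 in every row: 0 < 10, 4 < 5.
So b1 is strictly dominated for Column.

b1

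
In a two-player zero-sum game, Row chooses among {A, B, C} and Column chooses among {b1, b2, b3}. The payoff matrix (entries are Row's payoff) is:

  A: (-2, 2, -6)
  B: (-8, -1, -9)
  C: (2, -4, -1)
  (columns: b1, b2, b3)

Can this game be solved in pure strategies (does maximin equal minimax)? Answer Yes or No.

No

Row minima: A → -6, B → -9, C → -4; maximin = -4.
Column maxima: b1 → 2, b2 → 2, b3 → -1; minimax = -1.
-4 ≠ -1, so no pure-strategy equilibrium exists.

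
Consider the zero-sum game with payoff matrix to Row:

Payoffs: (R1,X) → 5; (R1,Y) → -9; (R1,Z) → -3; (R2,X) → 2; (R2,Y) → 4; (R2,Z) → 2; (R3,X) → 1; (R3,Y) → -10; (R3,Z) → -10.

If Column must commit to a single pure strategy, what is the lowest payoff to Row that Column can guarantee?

2

Column maxima: X → 5, Y → 4, Z → 2.
The smallest of these is 2.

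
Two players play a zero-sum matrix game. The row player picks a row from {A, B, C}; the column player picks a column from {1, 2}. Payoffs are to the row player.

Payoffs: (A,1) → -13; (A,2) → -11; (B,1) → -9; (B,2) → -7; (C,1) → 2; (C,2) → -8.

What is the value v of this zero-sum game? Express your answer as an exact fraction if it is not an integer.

-43/6

Row minima: A → -13, B → -9, C → -8; maximin = -8.
Column maxima: 1 → 2, 2 → -7; minimax = -7.
-8 ≠ -7, so there is no saddle point; optimal play is mixed.
A is strictly dominated by B, so the row player never plays it.
On the remaining 2×2 (B, C vs 1, 2):
Let the row player play B with probability p. Expected payoff against 1: (-9)p + 2(1−p) = −11p + 2; against 2: (-7)p + (-8)(1−p) = p − 8.
Setting these equal: −11p + 2 = p − 8 ⇒ −12p = -10 ⇒ p = 5/6, and the value is (-11)·(5/6) + 2 = -43/6.
For the column player: with q = P(1), equating B's and C's payoffs gives −2q − 7 = 10q − 8 ⇒ q = 1/12.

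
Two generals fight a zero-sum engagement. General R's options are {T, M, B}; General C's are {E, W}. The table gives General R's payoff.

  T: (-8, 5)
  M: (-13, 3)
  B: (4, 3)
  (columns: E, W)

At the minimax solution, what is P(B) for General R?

Row minima: T → -8, M → -13, B → 3; maximin = 3.
Column maxima: E → 4, W → 5; minimax = 4.
3 ≠ 4, so there is no saddle point; optimal play is mixed.
M is strictly dominated by T, so General R never plays it.
On the remaining 2×2 (T, B vs E, W):
Let General R play T with probability p. Expected payoff against E: (-8)p + 4(1−p) = −12p + 4; against W: 5p + 3(1−p) = 2p + 3.
Setting these equal: −12p + 4 = 2p + 3 ⇒ −14p = -1 ⇒ p = 1/14, and the value is (-12)·(1/14) + 4 = 22/7.
For General C: with q = P(E), equating T's and B's payoffs gives −13q + 5 = q + 3 ⇒ q = 1/7.

13/14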